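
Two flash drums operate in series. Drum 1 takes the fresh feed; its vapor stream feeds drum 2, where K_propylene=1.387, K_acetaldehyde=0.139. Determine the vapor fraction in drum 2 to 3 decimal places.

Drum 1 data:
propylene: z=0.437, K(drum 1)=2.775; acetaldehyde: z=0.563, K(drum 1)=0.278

Drum 1:
Binary case is linear: z₁(K₁−1)(1+ψ₁(K₂−1)) + z₂(K₂−1)(1+ψ₁(K₁−1)) = 0
⇒ ψ₁ = [z₁(K₁−1)+z₂(K₂−1)] / [−(K₁−1)(K₂−1)] = 0.3692/1.2815 = 0.288
Drum-1 compositions:
  propylene: x = 0.289, y = 0.802
  acetaldehyde: x = 0.711, y = 0.198
Drum-2 feed = drum-1 vapor: z₂ = (0.8024, 0.1976).
Drum 2:
Rachford–Rice: g(ψ₂) = Σ zᵢ(Kᵢ−1)/(1+ψ₂(Kᵢ−1)) = 0.
Feasibility: ΣzᵢKᵢ = 1.140, Σzᵢ/Kᵢ = 2.000 — both > 1, two phases present.
Binary case is linear: z₁(K₁−1)(1+ψ₂(K₂−1)) + z₂(K₂−1)(1+ψ₂(K₁−1)) = 0
⇒ ψ₂ = [z₁(K₁−1)+z₂(K₂−1)] / [−(K₁−1)(K₂−1)] = 0.1404/0.3332 = 0.421
  propylene: x = 0.690, y = 0.957
  acetaldehyde: x = 0.310, y = 0.043

V/F (drum 2) = 0.421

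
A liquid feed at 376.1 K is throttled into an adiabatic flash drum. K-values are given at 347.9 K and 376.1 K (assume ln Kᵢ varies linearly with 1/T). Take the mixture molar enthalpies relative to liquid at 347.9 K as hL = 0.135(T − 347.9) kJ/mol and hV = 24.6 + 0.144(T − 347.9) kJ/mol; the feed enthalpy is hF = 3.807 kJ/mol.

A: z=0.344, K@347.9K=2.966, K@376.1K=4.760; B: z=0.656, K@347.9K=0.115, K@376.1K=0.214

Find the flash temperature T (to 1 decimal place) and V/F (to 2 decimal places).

T = 354.6 K, V/F = 0.12

Adiabatic flash: solve Rachford–Rice at each trial T, then check hF = ψ·hV(T) + (1−ψ)·hL(T).
  T = 347.9 K: K = (2.966, 0.115), RR gives ψ = 0.055, H_out = 1.354 kJ/mol
  T = 376.1 K: K = (4.760, 0.214), RR gives ψ = 0.263, H_out = 10.348 kJ/mol
  T = 362.0 K: K = (3.792, 0.159), RR gives ψ = 0.174, H_out = 6.206 kJ/mol
  T = 354.9 K: K = (3.359, 0.135), RR gives ψ = 0.120, H_out = 3.899 kJ/mol
  T = 351.4 K: K = (3.158, 0.125), RR gives ψ = 0.089, H_out = 2.669 kJ/mol
  T = 353.1 K: K = (3.255, 0.130), RR gives ψ = 0.104, H_out = 3.276 kJ/mol
Linear interpolation between T = 353.1 (H_out = 3.276) and T = 354.9 (H_out = 3.899) on hF = 3.807 gives T ≈ 354.6 K, at which ψ = 0.12.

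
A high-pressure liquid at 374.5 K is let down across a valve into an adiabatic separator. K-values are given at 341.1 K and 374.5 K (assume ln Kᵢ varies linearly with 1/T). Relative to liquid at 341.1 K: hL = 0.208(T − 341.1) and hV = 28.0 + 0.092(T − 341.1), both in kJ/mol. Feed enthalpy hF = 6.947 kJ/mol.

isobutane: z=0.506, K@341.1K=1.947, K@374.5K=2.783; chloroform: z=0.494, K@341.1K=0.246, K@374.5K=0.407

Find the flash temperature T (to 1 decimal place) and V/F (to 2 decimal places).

T = 345.6 K, V/F = 0.22

Adiabatic flash: solve Rachford–Rice at each trial T, then check hF = ψ·hV(T) + (1−ψ)·hL(T).
  T = 341.1 K: K = (1.947, 0.246), RR gives ψ = 0.149, H_out = 4.184 kJ/mol
  T = 374.5 K: K = (2.783, 0.407), RR gives ψ = 0.576, H_out = 20.849 kJ/mol
  T = 357.8 K: K = (2.347, 0.320), RR gives ψ = 0.378, H_out = 13.315 kJ/mol
  T = 349.5 K: K = (2.144, 0.282), RR gives ψ = 0.273, H_out = 9.114 kJ/mol
  T = 345.3 K: K = (2.044, 0.263), RR gives ψ = 0.214, H_out = 6.760 kJ/mol
  T = 347.4 K: K = (2.094, 0.273), RR gives ψ = 0.244, H_out = 7.961 kJ/mol
Linear interpolation between T = 345.3 (H_out = 6.760) and T = 347.4 (H_out = 7.961) on hF = 6.947 gives T ≈ 345.6 K, at which ψ = 0.22.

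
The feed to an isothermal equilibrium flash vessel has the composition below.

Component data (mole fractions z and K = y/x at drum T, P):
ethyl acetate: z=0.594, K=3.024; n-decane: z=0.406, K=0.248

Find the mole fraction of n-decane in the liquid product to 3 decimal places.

Let β = V/F and solve Σ zᵢ(Kᵢ−1)/(1+β(Kᵢ−1)) = 0.
Check two-phase: ΣzᵢKᵢ = 1.897 > 1 and Σzᵢ/Kᵢ = 1.834 > 1, so g(0) = 0.897 > 0 and g(1) = -0.834 < 0.
Binary case is linear: z₁(K₁−1)(1+β(K₂−1)) + z₂(K₂−1)(1+β(K₁−1)) = 0
⇒ β = [z₁(K₁−1)+z₂(K₂−1)] / [−(K₁−1)(K₂−1)] = 0.8969/1.5220 = 0.589
Compositions from xᵢ = zᵢ/(1+β(Kᵢ−1)), yᵢ = Kᵢxᵢ:
  ethyl acetate: x = 0.271, y = 0.819
  n-decane: x = 0.729, y = 0.181

x_n-decane = 0.729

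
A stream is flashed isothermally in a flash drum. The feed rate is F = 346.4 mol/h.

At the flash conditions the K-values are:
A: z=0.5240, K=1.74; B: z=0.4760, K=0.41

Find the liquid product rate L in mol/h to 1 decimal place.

L = 261.6 mol/h

Let ψ = V/F and solve Σ zᵢ(Kᵢ−1)/(1+ψ(Kᵢ−1)) = 0.
Feasibility: ΣzᵢKᵢ = 1.1069, Σzᵢ/Kᵢ = 1.4621 — both > 1, two phases present.
Binary case is linear: z₁(K₁−1)(1+ψ(K₂−1)) + z₂(K₂−1)(1+ψ(K₁−1)) = 0
⇒ ψ = [z₁(K₁−1)+z₂(K₂−1)] / [−(K₁−1)(K₂−1)] = 0.10692/0.43660 = 0.2449
Then V = ψ·F = 0.2449·346.4 = 84.8 mol/h and L = F − V = 261.6 mol/h.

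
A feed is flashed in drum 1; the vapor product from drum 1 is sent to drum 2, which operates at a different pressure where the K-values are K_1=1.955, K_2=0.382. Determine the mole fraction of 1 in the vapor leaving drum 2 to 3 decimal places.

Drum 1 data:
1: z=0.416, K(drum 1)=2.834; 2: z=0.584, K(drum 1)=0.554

y_1 (drum 2) = 0.768

Drum 1:
Let ψ₁ = V/F and solve Σ zᵢ(Kᵢ−1)/(1+ψ₁(Kᵢ−1)) = 0.
Check two-phase: ΣzᵢKᵢ = 1.502 > 1 and Σzᵢ/Kᵢ = 1.201 > 1, so g(0) = 0.502 > 0 and g(1) = -0.201 < 0.
Newton iteration, ψ₁⁰ = 0.5:
  ψ₁ = 0.500: g = 0.0628, g' = -0.573 → ψ₁ = 0.610
  ψ₁ = 0.610: g = 0.0025, g' = -0.531 → ψ₁ = 0.614
Converged at ψ₁ = 0.614.
Drum-1 compositions:
  1: x = 0.196, y = 0.554
  2: x = 0.804, y = 0.446
Drum-2 feed = drum-1 vapor: z₂ = (0.5544, 0.4456).
Drum 2:
Rachford–Rice: g(ψ₂) = Σ zᵢ(Kᵢ−1)/(1+ψ₂(Kᵢ−1)) = 0.
g(0) = ΣzᵢKᵢ − 1 = 0.254 and g(1) = 1 − Σzᵢ/Kᵢ = -0.450, so a root lies in (0, 1).
Binary case is linear: z₁(K₁−1)(1+ψ₂(K₂−1)) + z₂(K₂−1)(1+ψ₂(K₁−1)) = 0
⇒ ψ₂ = [z₁(K₁−1)+z₂(K₂−1)] / [−(K₁−1)(K₂−1)] = 0.2540/0.5902 = 0.430
  1: x = 0.393, y = 0.768
  2: x = 0.607, y = 0.232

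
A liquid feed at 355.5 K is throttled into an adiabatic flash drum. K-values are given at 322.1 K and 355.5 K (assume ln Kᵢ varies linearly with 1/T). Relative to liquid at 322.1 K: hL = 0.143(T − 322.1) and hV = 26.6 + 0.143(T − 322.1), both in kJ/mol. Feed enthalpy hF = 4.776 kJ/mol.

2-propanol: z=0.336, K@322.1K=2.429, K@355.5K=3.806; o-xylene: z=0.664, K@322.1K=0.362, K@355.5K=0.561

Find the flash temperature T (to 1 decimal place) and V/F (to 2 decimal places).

Adiabatic flash: solve Rachford–Rice at each trial T, then check hF = ψ·hV(T) + (1−ψ)·hL(T).
  T = 322.1 K: K = (2.429, 0.362), RR gives ψ = 0.062, H_out = 1.649 kJ/mol
  T = 355.5 K: K = (3.806, 0.561), RR gives ψ = 0.529, H_out = 18.841 kJ/mol
  T = 338.8 K: K = (3.074, 0.456), RR gives ψ = 0.297, H_out = 10.289 kJ/mol
  T = 330.5 K: K = (2.743, 0.408), RR gives ψ = 0.186, H_out = 6.152 kJ/mol
  T = 326.3 K: K = (2.583, 0.384), RR gives ψ = 0.126, H_out = 3.962 kJ/mol
  T = 328.4 K: K = (2.662, 0.396), RR gives ψ = 0.157, H_out = 5.070 kJ/mol
Linear interpolation between T = 326.3 (H_out = 3.962) and T = 328.4 (H_out = 5.070) on hF = 4.776 gives T ≈ 327.8 K, at which ψ = 0.15.

T = 327.8 K, V/F = 0.15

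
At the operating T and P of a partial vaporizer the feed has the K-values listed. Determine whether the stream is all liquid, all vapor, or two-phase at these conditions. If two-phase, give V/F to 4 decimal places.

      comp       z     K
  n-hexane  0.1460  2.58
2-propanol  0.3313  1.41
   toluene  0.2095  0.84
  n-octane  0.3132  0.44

ΣzᵢKᵢ = 1.1576; Σzᵢ/Kᵢ = 1.2528.
Both exceed 1, so a two-phase solution exists.
Iterate (Newton) starting at ψ = 0.5:
  ψ = 0.5000: g = -0.03844, g' = -0.3479 → ψ = 0.3895
  ψ = 0.3895: g = -0.00015, g' = -0.3478 → ψ = 0.3891
Converged at ψ = 0.3891.

two-phase, V/F = 0.3891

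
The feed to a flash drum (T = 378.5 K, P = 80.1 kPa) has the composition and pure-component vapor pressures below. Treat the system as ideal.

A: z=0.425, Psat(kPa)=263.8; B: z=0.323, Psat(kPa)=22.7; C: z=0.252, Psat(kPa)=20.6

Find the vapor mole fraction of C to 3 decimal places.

Raoult's law: Kᵢ = Pᵢˢᵃᵗ/P = Pᵢˢᵃᵗ/80.1.
  K_A = 263.8/80.1 = 3.29338, K_B = 22.7/80.1 = 0.28340, K_C = 20.6/80.1 = 0.25718
Rachford–Rice: g(ψ) = Σ zᵢ(Kᵢ−1)/(1+ψ(Kᵢ−1)) = 0.
g(0) = ΣzᵢKᵢ − 1 = 0.556 and g(1) = 1 − Σzᵢ/Kᵢ = -1.249, so a root lies in (0, 1).
Newton iteration, ψ⁰ = 0.5:
  ψ = 0.500: g = -0.2045, g' = -1.240 → ψ = 0.335
  ψ = 0.335: g = -0.0027, g' = -1.248 → ψ = 0.333
Converged at ψ = 0.333.
Compositions from xᵢ = zᵢ/(1+ψ(Kᵢ−1)), yᵢ = Kᵢxᵢ:
  A: x = 0.241, y = 0.794
  B: x = 0.424, y = 0.120
  C: x = 0.335, y = 0.086

y_C = 0.086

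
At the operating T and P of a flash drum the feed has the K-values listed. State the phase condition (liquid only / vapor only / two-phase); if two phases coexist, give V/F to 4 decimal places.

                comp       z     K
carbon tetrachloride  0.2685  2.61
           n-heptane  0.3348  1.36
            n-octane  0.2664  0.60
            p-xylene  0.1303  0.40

ΣzᵢKᵢ = 1.3681; Σzᵢ/Kᵢ = 1.1188.
Both exceed 1, so a two-phase solution exists.
Rachford–Rice: g(ψ) = Σ zᵢ(Kᵢ−1)/(1+ψ(Kᵢ−1)) = 0.
Newton–Raphson from ψ = 0.35:
  ψ = 0.3500: g = 0.16066, g' = -0.4517 → ψ = 0.7057
  ψ = 0.7057: g = 0.01443, g' = -0.4039 → ψ = 0.7414
  ψ = 0.7414: g = -0.00010, g' = -0.4100 → ψ = 0.7411
Converged at ψ = 0.7411.

two-phase, V/F = 0.7411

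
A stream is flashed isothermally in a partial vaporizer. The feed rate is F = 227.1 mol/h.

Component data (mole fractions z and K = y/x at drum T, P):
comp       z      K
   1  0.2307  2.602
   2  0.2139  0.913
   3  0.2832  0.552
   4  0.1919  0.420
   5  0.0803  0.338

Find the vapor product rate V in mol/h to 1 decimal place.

Rachford–Rice: g(V/F) = Σ zᵢ(Kᵢ−1)/(1+V/F(Kᵢ−1)) = 0.
Check two-phase: ΣzᵢKᵢ = 1.0596 > 1 and Σzᵢ/Kᵢ = 1.5305 > 1, so g(0) = 0.0596 > 0 and g(1) = -0.5305 < 0.
Iterate (Newton) starting at V/F = 0.5:
  V/F = 0.5000: g = -0.21397, g' = -0.4854 → V/F = 0.0592
  V/F = 0.0592: g = 0.01796, g' = -0.6629 → V/F = 0.0863
  V/F = 0.0863: g = 0.00044, g' = -0.6313 → V/F = 0.0870
Converged at V/F = 0.0870.
Then V = V/F·F = 0.0870·227.1 = 19.7 mol/h and L = F − V = 207.4 mol/h.

V = 19.7 mol/h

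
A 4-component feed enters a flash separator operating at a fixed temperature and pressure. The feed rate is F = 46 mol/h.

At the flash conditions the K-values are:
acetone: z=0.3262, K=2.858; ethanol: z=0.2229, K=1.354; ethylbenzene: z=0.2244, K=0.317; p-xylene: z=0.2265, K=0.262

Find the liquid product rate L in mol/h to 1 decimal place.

L = 29.3 mol/h

Let ψ = V/F and solve Σ zᵢ(Kᵢ−1)/(1+ψ(Kᵢ−1)) = 0.
g(0) = ΣzᵢKᵢ − 1 = 0.3646 and g(1) = 1 − Σzᵢ/Kᵢ = -0.8511, so a root lies in (0, 1).
Newton–Raphson from ψ = 0.58:
  ψ = 0.5800: g = -0.18888, g' = -0.9443 → ψ = 0.3800
  ψ = 0.3800: g = -0.01446, g' = -0.8378 → ψ = 0.3627
Converged at ψ = 0.3627.
Then V = ψ·F = 0.3627·46 = 16.7 mol/h and L = F − V = 29.3 mol/h.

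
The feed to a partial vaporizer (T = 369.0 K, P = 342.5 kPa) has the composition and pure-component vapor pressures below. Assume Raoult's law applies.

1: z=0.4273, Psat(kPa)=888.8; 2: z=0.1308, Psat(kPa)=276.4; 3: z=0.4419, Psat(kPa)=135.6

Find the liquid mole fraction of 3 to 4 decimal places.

Raoult's law: Kᵢ = Pᵢˢᵃᵗ/P = Pᵢˢᵃᵗ/342.5.
  K_1 = 888.8/342.5 = 2.595036, K_2 = 276.4/342.5 = 0.807007, K_3 = 135.6/342.5 = 0.395912
Material balance + equilibrium reduce to Σ zᵢ(Kᵢ−1)/(1+β(Kᵢ−1)) = 0.
Check two-phase: ΣzᵢKᵢ = 1.3894 > 1 and Σzᵢ/Kᵢ = 1.4429 > 1, so g(0) = 0.3894 > 0 and g(1) = -0.4429 < 0.
Iterate (Newton) starting at β = 0.65:
  β = 0.6500: g = -0.13377, g' = -0.7056 → β = 0.4604
  β = 0.4604: g = -0.00454, g' = -0.6767 → β = 0.4537
Converged at β = 0.4537.
Compositions from xᵢ = zᵢ/(1+β(Kᵢ−1)), yᵢ = Kᵢxᵢ:
  1: x = 0.2479, y = 0.6433
  2: x = 0.1434, y = 0.1157
  3: x = 0.6088, y = 0.2410

x_3 = 0.6088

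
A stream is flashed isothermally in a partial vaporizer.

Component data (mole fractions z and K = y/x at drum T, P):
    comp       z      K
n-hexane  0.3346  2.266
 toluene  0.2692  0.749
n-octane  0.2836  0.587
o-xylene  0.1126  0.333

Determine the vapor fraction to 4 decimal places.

ψ = 0.3144

Let ψ = V/F and solve Σ zᵢ(Kᵢ−1)/(1+ψ(Kᵢ−1)) = 0.
g(0) = ΣzᵢKᵢ − 1 = 0.1638 and g(1) = 1 − Σzᵢ/Kᵢ = -0.3283, so a root lies in (0, 1).
Iterate (Newton) starting at ψ = 0.5:
  ψ = 0.5000: g = -0.07816, g' = -0.4129 → ψ = 0.3107
  ψ = 0.3107: g = 0.00163, g' = -0.4396 → ψ = 0.3144
Converged at ψ = 0.3144.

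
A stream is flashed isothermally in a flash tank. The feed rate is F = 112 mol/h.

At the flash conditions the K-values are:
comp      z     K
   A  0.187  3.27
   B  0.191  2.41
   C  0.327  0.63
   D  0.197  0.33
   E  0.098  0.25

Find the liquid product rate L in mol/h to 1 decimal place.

Let ψ = V/F and solve Σ zᵢ(Kᵢ−1)/(1+ψ(Kᵢ−1)) = 0.
Check two-phase: ΣzᵢKᵢ = 1.367 > 1 and Σzᵢ/Kᵢ = 1.644 > 1, so g(0) = 0.367 > 0 and g(1) = -0.644 < 0.
Newton–Raphson from ψ = 0.59:
  ψ = 0.590: g = -0.1764, g' = -0.782 → ψ = 0.364
  ψ = 0.364: g = -0.0053, g' = -0.773 → ψ = 0.357
Converged at ψ = 0.357.
Then V = ψ·F = 0.3574·112 = 40.0 mol/h and L = F − V = 72.0 mol/h.

L = 72.0 mol/h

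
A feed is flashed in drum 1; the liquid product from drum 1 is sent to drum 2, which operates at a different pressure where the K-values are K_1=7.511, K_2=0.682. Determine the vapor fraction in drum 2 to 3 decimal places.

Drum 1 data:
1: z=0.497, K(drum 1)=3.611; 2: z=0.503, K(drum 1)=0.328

V/F (drum 2) = 0.522

Drum 1:
Material balance + equilibrium reduce to Σ zᵢ(Kᵢ−1)/(1+ψ₁(Kᵢ−1)) = 0.
g(0) = ΣzᵢKᵢ − 1 = 0.960 and g(1) = 1 − Σzᵢ/Kᵢ = -0.671, so a root lies in (0, 1).
Binary case is linear: z₁(K₁−1)(1+ψ₁(K₂−1)) + z₂(K₂−1)(1+ψ₁(K₁−1)) = 0
⇒ ψ₁ = [z₁(K₁−1)+z₂(K₂−1)] / [−(K₁−1)(K₂−1)] = 0.9597/1.7546 = 0.547
Drum-1 compositions:
  1: x = 0.205, y = 0.739
  2: x = 0.795, y = 0.261
Drum-2 feed = drum-1 liquid: z₂ = (0.2047, 0.7953).
Drum 2:
Rachford–Rice: g(ψ₂) = Σ zᵢ(Kᵢ−1)/(1+ψ₂(Kᵢ−1)) = 0.
Check two-phase: ΣzᵢKᵢ = 2.080 > 1 and Σzᵢ/Kᵢ = 1.193 > 1, so g(0) = 1.080 > 0 and g(1) = -0.193 < 0.
Binary case is linear: z₁(K₁−1)(1+ψ₂(K₂−1)) + z₂(K₂−1)(1+ψ₂(K₁−1)) = 0
⇒ ψ₂ = [z₁(K₁−1)+z₂(K₂−1)] / [−(K₁−1)(K₂−1)] = 1.0798/2.0705 = 0.522
  1: x = 0.047, y = 0.350
  2: x = 0.953, y = 0.650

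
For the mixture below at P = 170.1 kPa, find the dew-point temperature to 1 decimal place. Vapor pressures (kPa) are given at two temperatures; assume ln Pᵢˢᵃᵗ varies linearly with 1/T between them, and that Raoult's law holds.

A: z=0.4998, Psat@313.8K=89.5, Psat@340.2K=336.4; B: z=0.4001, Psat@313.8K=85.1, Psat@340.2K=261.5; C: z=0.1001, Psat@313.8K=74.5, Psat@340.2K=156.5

Dew-point temperature: Σzᵢ·P/Pᵢˢᵃᵗ(T) = 1. Interpolate ln Pᵢˢᵃᵗ = aᵢ + bᵢ/T.
  T = 313.8 K: ΣzᵢP/Pᵢˢᵃᵗ = 1.9782
  T = 340.2 K: ΣzᵢP/Pᵢˢᵃᵗ = 0.6218
  T = 327.0 K: ΣzᵢP/Pᵢˢᵃᵗ = 1.0784
  T = 333.6 K: ΣzᵢP/Pᵢˢᵃᵗ = 0.8135
  T = 330.3 K: ΣzᵢP/Pᵢˢᵃᵗ = 0.9350
  T = 328.6 K: ΣzᵢP/Pᵢˢᵃᵗ = 1.0059
Interpolating between 328.6 K and 330.3 K gives T ≈ 328.7 K.

T = 328.7 K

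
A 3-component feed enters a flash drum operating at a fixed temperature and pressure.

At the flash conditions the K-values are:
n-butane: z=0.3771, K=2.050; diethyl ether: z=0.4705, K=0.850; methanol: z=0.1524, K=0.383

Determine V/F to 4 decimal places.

V/F = 0.6505

Rachford–Rice: g(V/F) = Σ zᵢ(Kᵢ−1)/(1+V/F(Kᵢ−1)) = 0.
g(0) = ΣzᵢKᵢ − 1 = 0.2313 and g(1) = 1 − Σzᵢ/Kᵢ = -0.1354, so a root lies in (0, 1).
Iterate (Newton) starting at V/F = 0.46:
  V/F = 0.4600: g = 0.05990, g' = -0.3144 → V/F = 0.6505
Converged at V/F = 0.6505.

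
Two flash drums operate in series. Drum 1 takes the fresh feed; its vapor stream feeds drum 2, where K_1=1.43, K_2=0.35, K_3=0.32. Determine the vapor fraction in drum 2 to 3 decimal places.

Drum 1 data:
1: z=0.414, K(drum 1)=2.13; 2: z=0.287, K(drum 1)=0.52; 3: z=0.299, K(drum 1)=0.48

V/F (drum 2) = 0.179

Drum 1:
Rachford–Rice: g(ψ₁) = Σ zᵢ(Kᵢ−1)/(1+ψ₁(Kᵢ−1)) = 0.
Check two-phase: ΣzᵢKᵢ = 1.175 > 1 and Σzᵢ/Kᵢ = 1.369 > 1, so g(0) = 0.175 > 0 and g(1) = -0.369 < 0.
Newton iteration, ψ₁⁰ = 0.65:
  ψ₁ = 0.650: g = -0.1654, g' = -0.500 → ψ₁ = 0.319
  ψ₁ = 0.319: g = -0.0053, g' = -0.494 → ψ₁ = 0.308
Converged at ψ₁ = 0.308.
Drum-1 compositions:
  1: x = 0.307, y = 0.654
  2: x = 0.337, y = 0.175
  3: x = 0.356, y = 0.171
Drum-2 feed = drum-1 vapor: z₂ = (0.6539, 0.1752, 0.1709).
Drum 2:
Material balance + equilibrium reduce to Σ zᵢ(Kᵢ−1)/(1+ψ₂(Kᵢ−1)) = 0.
Check two-phase: ΣzᵢKᵢ = 1.051 > 1 and Σzᵢ/Kᵢ = 1.492 > 1, so g(0) = 0.051 > 0 and g(1) = -0.492 < 0.
Newton–Raphson from ψ₂ = 0.5:
  ψ₂ = 0.500: g = -0.1134, g' = -0.426 → ψ₂ = 0.234
  ψ₂ = 0.234: g = -0.0170, g' = -0.314 → ψ₂ = 0.180
  ψ₂ = 0.180: g = -0.0004, g' = -0.302 → ψ₂ = 0.179
Converged at ψ₂ = 0.179.
  1: x = 0.607, y = 0.868
  2: x = 0.198, y = 0.069
  3: x = 0.195, y = 0.062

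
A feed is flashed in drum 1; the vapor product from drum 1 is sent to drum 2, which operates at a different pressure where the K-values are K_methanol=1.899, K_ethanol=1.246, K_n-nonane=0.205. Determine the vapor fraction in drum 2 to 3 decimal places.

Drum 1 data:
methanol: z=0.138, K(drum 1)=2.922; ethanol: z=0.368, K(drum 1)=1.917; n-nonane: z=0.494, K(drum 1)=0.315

V/F (drum 2) = 0.535

Drum 1:
Material balance + equilibrium reduce to Σ zᵢ(Kᵢ−1)/(1+ψ₁(Kᵢ−1)) = 0.
Check two-phase: ΣzᵢKᵢ = 1.264 > 1 and Σzᵢ/Kᵢ = 1.807 > 1, so g(0) = 0.264 > 0 and g(1) = -0.807 < 0.
Newton iteration, ψ₁⁰ = 0.58:
  ψ₁ = 0.580: g = -0.2157, g' = -0.884 → ψ₁ = 0.336
  ψ₁ = 0.336: g = -0.0204, g' = -0.760 → ψ₁ = 0.309
Converged at ψ₁ = 0.309.
Drum-1 compositions:
  methanol: x = 0.087, y = 0.253
  ethanol: x = 0.287, y = 0.550
  n-nonane: x = 0.627, y = 0.197
Drum-2 feed = drum-1 vapor: z₂ = (0.2529, 0.5496, 0.1974).
Drum 2:
Iterate (Newton) starting at ψ₂ = 0.33:
  ψ₂ = 0.330: g = 0.0877, g' = -0.379 → ψ₂ = 0.561
  ψ₂ = 0.561: g = -0.0134, g' = -0.523 → ψ₂ = 0.536
  ψ₂ = 0.536: g = -0.0003, g' = -0.497 → ψ₂ = 0.535
Converged at ψ₂ = 0.535.
  methanol: x = 0.171, y = 0.324
  ethanol: x = 0.486, y = 0.605
  n-nonane: x = 0.343, y = 0.070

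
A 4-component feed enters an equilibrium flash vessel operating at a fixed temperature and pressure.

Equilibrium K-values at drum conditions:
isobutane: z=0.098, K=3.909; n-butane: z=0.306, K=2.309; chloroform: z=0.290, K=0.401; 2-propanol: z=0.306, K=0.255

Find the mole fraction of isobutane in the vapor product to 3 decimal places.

Iterate (Newton) starting at ψ = 0.5:
  ψ = 0.500: g = -0.2530, g' = -0.973 → ψ = 0.240
  ψ = 0.240: g = -0.0076, g' = -0.985 → ψ = 0.232
Converged at ψ = 0.232.
Compositions from xᵢ = zᵢ/(1+ψ(Kᵢ−1)), yᵢ = Kᵢxᵢ:
  isobutane: x = 0.059, y = 0.229
  n-butane: x = 0.235, y = 0.542
  chloroform: x = 0.337, y = 0.135
  2-propanol: x = 0.370, y = 0.094

y_isobutane = 0.229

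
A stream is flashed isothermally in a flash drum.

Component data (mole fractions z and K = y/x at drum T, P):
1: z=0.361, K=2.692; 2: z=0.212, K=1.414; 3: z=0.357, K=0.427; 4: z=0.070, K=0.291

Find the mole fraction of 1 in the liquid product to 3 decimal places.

x_1 = 0.185

Newton–Raphson from V/F = 0.57:
  V/F = 0.570: g = -0.0051, g' = -0.649 → V/F = 0.562
Converged at V/F = 0.562.
Compositions from xᵢ = zᵢ/(1+V/F(Kᵢ−1)), yᵢ = Kᵢxᵢ:
  1: x = 0.185, y = 0.498
  2: x = 0.172, y = 0.243
  3: x = 0.527, y = 0.225
  4: x = 0.116, y = 0.034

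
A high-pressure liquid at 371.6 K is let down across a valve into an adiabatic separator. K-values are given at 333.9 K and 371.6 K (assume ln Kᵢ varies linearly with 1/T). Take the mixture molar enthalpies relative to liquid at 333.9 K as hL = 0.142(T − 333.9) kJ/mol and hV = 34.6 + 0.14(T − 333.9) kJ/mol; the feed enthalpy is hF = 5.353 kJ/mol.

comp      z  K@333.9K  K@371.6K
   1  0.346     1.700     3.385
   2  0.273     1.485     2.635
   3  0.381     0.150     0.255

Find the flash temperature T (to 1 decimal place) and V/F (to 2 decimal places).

Adiabatic flash: solve Rachford–Rice at each trial T, then check hF = ψ·hV(T) + (1−ψ)·hL(T).
  T = 333.9 K: K = (1.700, 1.485, 0.150), RR gives ψ = 0.098, H_out = 3.376 kJ/mol
  T = 371.6 K: K = (3.385, 2.635, 0.255), RR gives ψ = 0.642, H_out = 27.511 kJ/mol
  T = 352.8 K: K = (2.446, 2.010, 0.199), RR gives ψ = 0.465, H_out = 18.754 kJ/mol
  T = 343.4 K: K = (2.051, 1.736, 0.173), RR gives ψ = 0.328, H_out = 12.703 kJ/mol
  T = 338.6 K: K = (1.868, 1.606, 0.161), RR gives ψ = 0.230, H_out = 8.606 kJ/mol
  T = 336.2 K: K = (1.781, 1.544, 0.155), RR gives ψ = 0.168, H_out = 6.129 kJ/mol
  T = 335.0 K: K = (1.738, 1.513, 0.153), RR gives ψ = 0.133, H_out = 4.746 kJ/mol
Linear interpolation between T = 335.0 (H_out = 4.746) and T = 336.2 (H_out = 6.129) on hF = 5.353 gives T ≈ 335.5 K, at which ψ = 0.15.

T = 335.5 K, V/F = 0.15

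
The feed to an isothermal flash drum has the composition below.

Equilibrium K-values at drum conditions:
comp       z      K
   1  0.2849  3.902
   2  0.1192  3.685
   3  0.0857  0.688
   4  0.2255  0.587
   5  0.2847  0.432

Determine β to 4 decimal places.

Iterate (Newton) starting at β = 0.55:
  β = 0.5500: g = 0.05973, g' = -0.7669 → β = 0.6279
  β = 0.6279: g = 0.00178, g' = -0.7253 → β = 0.6303
Converged at β = 0.6303.

β = 0.6303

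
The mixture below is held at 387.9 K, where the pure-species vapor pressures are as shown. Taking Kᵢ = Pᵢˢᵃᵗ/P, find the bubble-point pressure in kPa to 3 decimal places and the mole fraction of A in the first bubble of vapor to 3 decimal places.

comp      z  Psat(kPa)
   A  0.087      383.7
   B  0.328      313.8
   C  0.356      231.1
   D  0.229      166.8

Pbub = 256.777 kPa, y_A = 0.130

At the bubble point ψ → 0, so ΣzᵢKᵢ = 1 with Kᵢ = Pᵢˢᵃᵗ/P ⇒ P = ΣzᵢPᵢˢᵃᵗ.
P = 0.087·383.7 + 0.328·313.8 + 0.356·231.1 + 0.229·166.8 = 256.777 kPa
yᵢ = zᵢPᵢˢᵃᵗ/P ⇒ y_A = 0.087·383.7/256.777 = 0.130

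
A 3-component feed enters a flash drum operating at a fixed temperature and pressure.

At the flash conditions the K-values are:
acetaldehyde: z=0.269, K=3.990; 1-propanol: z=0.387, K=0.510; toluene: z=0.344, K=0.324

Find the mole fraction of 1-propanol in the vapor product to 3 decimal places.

Material balance + equilibrium reduce to Σ zᵢ(Kᵢ−1)/(1+V/F(Kᵢ−1)) = 0.
Feasibility: ΣzᵢKᵢ = 1.382, Σzᵢ/Kᵢ = 1.888 — both > 1, two phases present.
Iterate (Newton) starting at V/F = 0.32:
  V/F = 0.320: g = -0.1106, g' = -1.015 → V/F = 0.211
  V/F = 0.211: g = 0.0104, g' = -1.234 → V/F = 0.219
  V/F = 0.219: g = 0.0001, g' = -1.210 → V/F = 0.220
Converged at V/F = 0.220.
Compositions from xᵢ = zᵢ/(1+V/F(Kᵢ−1)), yᵢ = Kᵢxᵢ:
  acetaldehyde: x = 0.162, y = 0.648
  1-propanol: x = 0.434, y = 0.221
  toluene: x = 0.404, y = 0.131

y_1-propanol = 0.221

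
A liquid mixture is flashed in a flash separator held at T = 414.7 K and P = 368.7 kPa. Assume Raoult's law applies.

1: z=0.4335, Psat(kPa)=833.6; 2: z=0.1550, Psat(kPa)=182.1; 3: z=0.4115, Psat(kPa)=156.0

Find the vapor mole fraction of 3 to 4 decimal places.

Raoult's law: Kᵢ = Pᵢˢᵃᵗ/P = Pᵢˢᵃᵗ/368.7.
  K_1 = 833.6/368.7 = 2.260917, K_2 = 182.1/368.7 = 0.493897, K_3 = 156.0/368.7 = 0.423108
Newton iteration, β⁰ = 0.5:
  β = 0.5000: g = -0.10340, g' = -0.6009 → β = 0.3279
  β = 0.3279: g = -0.00013, g' = -0.6103 → β = 0.3277
Converged at β = 0.3277.
Compositions from xᵢ = zᵢ/(1+β(Kᵢ−1)), yᵢ = Kᵢxᵢ:
  1: x = 0.3067, y = 0.6935
  2: x = 0.1858, y = 0.0918
  3: x = 0.5074, y = 0.2147

y_3 = 0.2147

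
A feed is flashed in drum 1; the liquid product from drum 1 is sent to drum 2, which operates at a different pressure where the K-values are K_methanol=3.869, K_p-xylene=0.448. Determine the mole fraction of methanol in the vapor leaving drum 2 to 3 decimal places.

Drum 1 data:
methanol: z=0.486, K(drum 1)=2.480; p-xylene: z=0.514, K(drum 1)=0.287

y_methanol (drum 2) = 0.624

Drum 1:
Material balance + equilibrium reduce to Σ zᵢ(Kᵢ−1)/(1+ψ₁(Kᵢ−1)) = 0.
Feasibility: ΣzᵢKᵢ = 1.353, Σzᵢ/Kᵢ = 1.987 — both > 1, two phases present.
Binary case is linear: z₁(K₁−1)(1+ψ₁(K₂−1)) + z₂(K₂−1)(1+ψ₁(K₁−1)) = 0
⇒ ψ₁ = [z₁(K₁−1)+z₂(K₂−1)] / [−(K₁−1)(K₂−1)] = 0.3528/1.0552 = 0.334
Drum-1 compositions:
  methanol: x = 0.325, y = 0.806
  p-xylene: x = 0.675, y = 0.194
Drum-2 feed = drum-1 liquid: z₂ = (0.3251, 0.6749).
Drum 2:
Rachford–Rice: g(ψ₂) = Σ zᵢ(Kᵢ−1)/(1+ψ₂(Kᵢ−1)) = 0.
Check two-phase: ΣzᵢKᵢ = 1.560 > 1 and Σzᵢ/Kᵢ = 1.590 > 1, so g(0) = 0.560 > 0 and g(1) = -0.590 < 0.
Binary case is linear: z₁(K₁−1)(1+ψ₂(K₂−1)) + z₂(K₂−1)(1+ψ₂(K₁−1)) = 0
⇒ ψ₂ = [z₁(K₁−1)+z₂(K₂−1)] / [−(K₁−1)(K₂−1)] = 0.5603/1.5837 = 0.354
  methanol: x = 0.161, y = 0.624
  p-xylene: x = 0.839, y = 0.376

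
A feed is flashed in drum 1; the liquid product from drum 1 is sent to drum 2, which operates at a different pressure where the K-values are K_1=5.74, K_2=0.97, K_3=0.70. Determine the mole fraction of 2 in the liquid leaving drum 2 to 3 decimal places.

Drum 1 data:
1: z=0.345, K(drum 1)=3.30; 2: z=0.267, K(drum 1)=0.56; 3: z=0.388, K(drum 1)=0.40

x_2 (drum 2) = 0.324

Drum 1:
Material balance + equilibrium reduce to Σ zᵢ(Kᵢ−1)/(1+ψ₁(Kᵢ−1)) = 0.
Check two-phase: ΣzᵢKᵢ = 1.443 > 1 and Σzᵢ/Kᵢ = 1.551 > 1, so g(0) = 0.443 > 0 and g(1) = -0.551 < 0.
Iterate (Newton) starting at ψ₁ = 0.48:
  ψ₁ = 0.480: g = -0.0988, g' = -0.771 → ψ₁ = 0.352
  ψ₁ = 0.352: g = 0.0045, g' = -0.854 → ψ₁ = 0.357
Converged at ψ₁ = 0.357.
Drum-1 compositions:
  1: x = 0.189, y = 0.625
  2: x = 0.317, y = 0.177
  3: x = 0.494, y = 0.198
Drum-2 feed = drum-1 liquid: z₂ = (0.1894, 0.3168, 0.4938).
Drum 2:
Iterate (Newton) starting at ψ₂ = 0.5:
  ψ₂ = 0.500: g = 0.0825, g' = -0.437 → ψ₂ = 0.689
  ψ₂ = 0.689: g = 0.0140, g' = -0.305 → ψ₂ = 0.735
  ψ₂ = 0.735: g = 0.0005, g' = -0.285 → ψ₂ = 0.737
Converged at ψ₂ = 0.737.
  1: x = 0.042, y = 0.242
  2: x = 0.324, y = 0.314
  3: x = 0.634, y = 0.444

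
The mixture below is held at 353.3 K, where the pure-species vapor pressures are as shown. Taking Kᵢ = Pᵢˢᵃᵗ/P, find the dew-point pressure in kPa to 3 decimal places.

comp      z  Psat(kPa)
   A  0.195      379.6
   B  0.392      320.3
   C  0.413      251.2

Pdew = 295.713 kPa

At the dew point ψ → 1, so Σzᵢ/Kᵢ = 1 with Kᵢ = Pᵢˢᵃᵗ/P ⇒ 1/P = Σzᵢ/Pᵢˢᵃᵗ.
1/P = 0.195/379.6 + 0.392/320.3 + 0.413/251.2 = 0.003382 ⇒ P = 295.713 kPa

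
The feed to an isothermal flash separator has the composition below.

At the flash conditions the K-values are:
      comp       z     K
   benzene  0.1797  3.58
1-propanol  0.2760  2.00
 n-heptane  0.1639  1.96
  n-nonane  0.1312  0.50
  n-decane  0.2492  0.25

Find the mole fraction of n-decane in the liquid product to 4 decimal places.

Rachford–Rice: g(ψ) = Σ zᵢ(Kᵢ−1)/(1+ψ(Kᵢ−1)) = 0.
g(0) = ΣzᵢKᵢ − 1 = 0.6445 and g(1) = 1 − Σzᵢ/Kᵢ = -0.5310, so a root lies in (0, 1).
Newton iteration, ψ⁰ = 0.65:
  ψ = 0.6500: g = -0.02452, g' = -0.9312 → ψ = 0.6237
  ψ = 0.6237: g = -0.00038, g' = -0.9036 → ψ = 0.6233
Converged at ψ = 0.6233.
Compositions from xᵢ = zᵢ/(1+ψ(Kᵢ−1)), yᵢ = Kᵢxᵢ:
  benzene: x = 0.0689, y = 0.2467
  1-propanol: x = 0.1700, y = 0.3401
  n-heptane: x = 0.1025, y = 0.2010
  n-nonane: x = 0.1906, y = 0.0953
  n-decane: x = 0.4679, y = 0.1170

x_n-decane = 0.4679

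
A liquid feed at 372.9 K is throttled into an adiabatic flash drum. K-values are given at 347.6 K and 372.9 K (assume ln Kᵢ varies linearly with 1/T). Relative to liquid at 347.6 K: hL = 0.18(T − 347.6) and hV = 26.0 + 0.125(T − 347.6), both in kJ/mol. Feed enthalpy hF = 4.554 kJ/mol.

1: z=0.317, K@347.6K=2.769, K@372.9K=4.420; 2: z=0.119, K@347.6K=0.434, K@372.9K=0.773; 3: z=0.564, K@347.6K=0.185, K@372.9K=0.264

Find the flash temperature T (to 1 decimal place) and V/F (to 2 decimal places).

T = 355.5 K, V/F = 0.12

Adiabatic flash: solve Rachford–Rice at each trial T, then check hF = ψ·hV(T) + (1−ψ)·hL(T).
  T = 347.6 K: K = (2.769, 0.434, 0.185), RR gives ψ = 0.025, H_out = 0.640 kJ/mol
  T = 372.9 K: K = (4.420, 0.773, 0.264), RR gives ψ = 0.281, H_out = 11.480 kJ/mol
  T = 360.2 K: K = (3.524, 0.584, 0.222), RR gives ψ = 0.171, H_out = 6.590 kJ/mol
  T = 353.9 K: K = (3.130, 0.505, 0.203), RR gives ψ = 0.104, H_out = 3.814 kJ/mol
  T = 357.0 K: K = (3.320, 0.543, 0.212), RR gives ψ = 0.138, H_out = 5.220 kJ/mol
  T = 355.4 K: K = (3.221, 0.523, 0.208), RR gives ψ = 0.121, H_out = 4.505 kJ/mol
Linear interpolation between T = 355.4 (H_out = 4.505) and T = 357.0 (H_out = 5.220) on hF = 4.554 gives T ≈ 355.5 K, at which ψ = 0.12.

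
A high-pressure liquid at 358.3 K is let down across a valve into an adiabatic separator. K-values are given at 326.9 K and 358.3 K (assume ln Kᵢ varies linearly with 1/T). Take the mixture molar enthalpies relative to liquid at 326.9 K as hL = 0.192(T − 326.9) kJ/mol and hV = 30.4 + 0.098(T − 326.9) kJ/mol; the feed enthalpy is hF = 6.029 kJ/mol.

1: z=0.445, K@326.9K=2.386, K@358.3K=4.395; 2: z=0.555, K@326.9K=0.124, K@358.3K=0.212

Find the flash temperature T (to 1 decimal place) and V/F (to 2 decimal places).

Adiabatic flash: solve Rachford–Rice at each trial T, then check hF = ψ·hV(T) + (1−ψ)·hL(T).
  T = 326.9 K: K = (2.386, 0.124), RR gives ψ = 0.108, H_out = 3.270 kJ/mol
  T = 358.3 K: K = (4.395, 0.212), RR gives ψ = 0.401, H_out = 17.042 kJ/mol
  T = 342.6 K: K = (3.284, 0.164), RR gives ψ = 0.289, H_out = 11.385 kJ/mol
  T = 334.8 K: K = (2.813, 0.143), RR gives ψ = 0.213, H_out = 7.840 kJ/mol
  T = 330.9 K: K = (2.596, 0.134), RR gives ψ = 0.166, H_out = 5.745 kJ/mol
  T = 332.9 K: K = (2.705, 0.138), RR gives ψ = 0.191, H_out = 6.853 kJ/mol
Linear interpolation between T = 330.9 (H_out = 5.745) and T = 332.9 (H_out = 6.853) on hF = 6.029 gives T ≈ 331.4 K, at which ψ = 0.17.

T = 331.4 K, V/F = 0.17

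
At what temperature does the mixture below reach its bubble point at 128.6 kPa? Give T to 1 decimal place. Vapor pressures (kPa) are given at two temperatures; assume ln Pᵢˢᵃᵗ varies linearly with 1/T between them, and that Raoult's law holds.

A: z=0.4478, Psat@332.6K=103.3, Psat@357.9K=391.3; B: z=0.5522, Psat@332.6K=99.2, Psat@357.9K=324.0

Bubble-point temperature: ΣzᵢPᵢˢᵃᵗ(T) = P. Interpolate ln Pᵢˢᵃᵗ = aᵢ + bᵢ/T.
  T = 332.6 K: ΣzᵢPᵢˢᵃᵗ = 101.04 kPa
  T = 357.9 K: ΣzᵢPᵢˢᵃᵗ = 354.14 kPa
  T = 345.2 K: ΣzᵢPᵢˢᵃᵗ = 192.94 kPa
  T = 338.9 K: ΣzᵢPᵢˢᵃᵗ = 140.44 kPa
  T = 335.8 K: ΣzᵢPᵢˢᵃᵗ = 119.61 kPa
  T = 337.4 K: ΣzᵢPᵢˢᵃᵗ = 129.99 kPa
Interpolating between 335.8 K and 337.4 K gives T ≈ 337.2 K.

T = 337.2 K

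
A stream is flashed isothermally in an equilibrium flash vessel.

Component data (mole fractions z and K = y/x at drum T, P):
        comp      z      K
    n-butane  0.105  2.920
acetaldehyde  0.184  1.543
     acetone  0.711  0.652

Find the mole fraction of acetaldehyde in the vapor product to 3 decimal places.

Newton iteration, ψ⁰ = 0.5:
  ψ = 0.500: g = -0.1181, g' = -0.261 → ψ = 0.047
  ψ = 0.047: g = 0.0310, g' = -0.467 → ψ = 0.113
  ψ = 0.113: g = 0.0022, g' = -0.403 → ψ = 0.119
Converged at ψ = 0.119.
Compositions from xᵢ = zᵢ/(1+ψ(Kᵢ−1)), yᵢ = Kᵢxᵢ:
  n-butane: x = 0.086, y = 0.250
  acetaldehyde: x = 0.173, y = 0.267
  acetone: x = 0.742, y = 0.484

y_acetaldehyde = 0.267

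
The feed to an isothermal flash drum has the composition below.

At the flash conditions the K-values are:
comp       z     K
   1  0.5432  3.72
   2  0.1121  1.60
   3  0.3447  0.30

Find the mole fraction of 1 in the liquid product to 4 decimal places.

x_1 = 0.1755

Material balance + equilibrium reduce to Σ zᵢ(Kᵢ−1)/(1+V/F(Kᵢ−1)) = 0.
Check two-phase: ΣzᵢKᵢ = 2.3035 > 1 and Σzᵢ/Kᵢ = 1.3651 > 1, so g(0) = 1.3035 > 0 and g(1) = -0.3651 < 0.
Newton–Raphson from V/F = 0.5:
  V/F = 0.5000: g = 0.30658, g' = -1.1452 → V/F = 0.7677
  V/F = 0.7677: g = 0.00290, g' = -1.2296 → V/F = 0.7701
Converged at V/F = 0.7701.
Compositions from xᵢ = zᵢ/(1+V/F(Kᵢ−1)), yᵢ = Kᵢxᵢ:
  1: x = 0.1755, y = 0.6530
  2: x = 0.0767, y = 0.1227
  3: x = 0.7478, y = 0.2243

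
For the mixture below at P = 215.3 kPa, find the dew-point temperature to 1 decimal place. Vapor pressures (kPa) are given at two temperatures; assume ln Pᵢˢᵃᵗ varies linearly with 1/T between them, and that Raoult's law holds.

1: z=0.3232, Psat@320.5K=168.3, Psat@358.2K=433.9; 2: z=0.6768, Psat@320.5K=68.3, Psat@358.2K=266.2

Dew-point temperature: Σzᵢ·P/Pᵢˢᵃᵗ(T) = 1. Interpolate ln Pᵢˢᵃᵗ = aᵢ + bᵢ/T.
  T = 320.5 K: ΣzᵢP/Pᵢˢᵃᵗ = 2.5469
  T = 358.2 K: ΣzᵢP/Pᵢˢᵃᵗ = 0.7078
  T = 339.4 K: ΣzᵢP/Pᵢˢᵃᵗ = 1.2892
  T = 348.8 K: ΣzᵢP/Pᵢˢᵃᵗ = 0.9468
  T = 344.1 K: ΣzᵢP/Pᵢˢᵃᵗ = 1.1023
  T = 346.5 K: ΣzᵢP/Pᵢˢᵃᵗ = 1.0194
Interpolating between 346.5 K and 348.8 K gives T ≈ 347.1 K.

T = 347.1 K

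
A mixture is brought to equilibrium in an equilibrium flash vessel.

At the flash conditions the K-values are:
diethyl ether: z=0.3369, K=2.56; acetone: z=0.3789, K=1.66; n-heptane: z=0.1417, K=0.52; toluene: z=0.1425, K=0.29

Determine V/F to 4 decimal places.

Material balance + equilibrium reduce to Σ zᵢ(Kᵢ−1)/(1+V/F(Kᵢ−1)) = 0.
Feasibility: ΣzᵢKᵢ = 1.6064, Σzᵢ/Kᵢ = 1.1237 — both > 1, two phases present.
Newton iteration, V/F⁰ = 0.69:
  V/F = 0.6900: g = 0.12490, g' = -0.6171 → V/F = 0.8924
  V/F = 0.8924: g = -0.01801, g' = -0.8436 → V/F = 0.8710
  V/F = 0.8710: g = -0.00044, g' = -0.8037 → V/F = 0.8705
Converged at V/F = 0.8705.

V/F = 0.8705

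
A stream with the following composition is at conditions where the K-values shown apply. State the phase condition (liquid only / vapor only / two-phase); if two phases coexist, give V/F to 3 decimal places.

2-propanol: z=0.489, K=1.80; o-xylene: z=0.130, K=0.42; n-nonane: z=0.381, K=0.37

two-phase, V/F = 0.153

ΣzᵢKᵢ = 1.076; Σzᵢ/Kᵢ = 1.611.
Both exceed 1, so a two-phase solution exists.
Material balance + equilibrium reduce to Σ zᵢ(Kᵢ−1)/(1+ψ(Kᵢ−1)) = 0.
Newton iteration, ψ⁰ = 0.42:
  ψ = 0.420: g = -0.1333, g' = -0.531 → ψ = 0.169
  ψ = 0.169: g = -0.0077, g' = -0.486 → ψ = 0.153
Converged at ψ = 0.153.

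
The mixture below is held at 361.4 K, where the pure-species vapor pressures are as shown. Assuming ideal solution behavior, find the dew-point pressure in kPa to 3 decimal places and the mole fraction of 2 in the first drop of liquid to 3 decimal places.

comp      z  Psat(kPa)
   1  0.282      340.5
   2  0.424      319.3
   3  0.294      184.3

Pdew = 266.573 kPa, x_2 = 0.354

At the dew point ψ → 1, so Σzᵢ/Kᵢ = 1 with Kᵢ = Pᵢˢᵃᵗ/P ⇒ 1/P = Σzᵢ/Pᵢˢᵃᵗ.
1/P = 0.282/340.5 + 0.424/319.3 + 0.294/184.3 = 0.003751 ⇒ P = 266.573 kPa
xᵢ = zᵢP/Pᵢˢᵃᵗ ⇒ x_2 = 0.424·266.573/319.3 = 0.354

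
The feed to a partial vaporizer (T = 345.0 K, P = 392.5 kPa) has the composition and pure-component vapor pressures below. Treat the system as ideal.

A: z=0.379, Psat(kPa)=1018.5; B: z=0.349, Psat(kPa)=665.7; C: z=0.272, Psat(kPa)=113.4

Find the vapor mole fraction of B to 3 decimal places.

Raoult's law: Kᵢ = Pᵢˢᵃᵗ/P = Pᵢˢᵃᵗ/392.5.
  K_A = 1018.5/392.5 = 2.59490, K_B = 665.7/392.5 = 1.69605, K_C = 113.4/392.5 = 0.28892
Rachford–Rice: g(ψ) = Σ zᵢ(Kᵢ−1)/(1+ψ(Kᵢ−1)) = 0.
Feasibility: ΣzᵢKᵢ = 1.654, Σzᵢ/Kᵢ = 1.293 — both > 1, two phases present.
Newton–Raphson from ψ = 0.64:
  ψ = 0.640: g = 0.1122, g' = -0.780 → ψ = 0.784
  ψ = 0.784: g = -0.0112, g' = -0.963 → ψ = 0.772
Converged at ψ = 0.772.
Compositions from xᵢ = zᵢ/(1+ψ(Kᵢ−1)), yᵢ = Kᵢxᵢ:
  A: x = 0.170, y = 0.441
  B: x = 0.227, y = 0.385
  C: x = 0.603, y = 0.174

y_B = 0.385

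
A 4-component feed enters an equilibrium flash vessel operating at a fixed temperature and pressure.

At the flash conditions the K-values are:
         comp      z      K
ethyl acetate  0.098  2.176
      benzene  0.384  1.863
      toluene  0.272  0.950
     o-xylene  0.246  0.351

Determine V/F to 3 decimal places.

Rachford–Rice: g(V/F) = Σ zᵢ(Kᵢ−1)/(1+V/F(Kᵢ−1)) = 0.
Check two-phase: ΣzᵢKᵢ = 1.273 > 1 and Σzᵢ/Kᵢ = 1.238 > 1, so g(0) = 0.273 > 0 and g(1) = -0.238 < 0.
Newton–Raphson from V/F = 0.5:
  V/F = 0.500: g = 0.0538, g' = -0.421 → V/F = 0.628
  V/F = 0.628: g = -0.0022, g' = -0.461 → V/F = 0.623
Converged at V/F = 0.623.

V/F = 0.623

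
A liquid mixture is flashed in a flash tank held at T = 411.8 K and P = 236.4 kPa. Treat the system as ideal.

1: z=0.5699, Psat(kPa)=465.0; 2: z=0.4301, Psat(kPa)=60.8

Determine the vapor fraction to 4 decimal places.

ψ = 0.3224

Raoult's law: Kᵢ = Pᵢˢᵃᵗ/P = Pᵢˢᵃᵗ/236.4.
  K_1 = 465.0/236.4 = 1.967005, K_2 = 60.8/236.4 = 0.257191
Let ψ = V/F and solve Σ zᵢ(Kᵢ−1)/(1+ψ(Kᵢ−1)) = 0.
g(0) = ΣzᵢKᵢ − 1 = 0.2316 and g(1) = 1 − Σzᵢ/Kᵢ = -0.9620, so a root lies in (0, 1).
Binary case is linear: z₁(K₁−1)(1+ψ(K₂−1)) + z₂(K₂−1)(1+ψ(K₁−1)) = 0
⇒ ψ = [z₁(K₁−1)+z₂(K₂−1)] / [−(K₁−1)(K₂−1)] = 0.23161/0.71830 = 0.3224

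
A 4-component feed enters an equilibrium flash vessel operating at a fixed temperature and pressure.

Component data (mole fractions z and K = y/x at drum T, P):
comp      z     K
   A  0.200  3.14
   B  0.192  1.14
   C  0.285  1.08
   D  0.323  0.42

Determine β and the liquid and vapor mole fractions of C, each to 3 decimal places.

β = 0.477, x_C = 0.275, y_C = 0.296

Let β = V/F and solve Σ zᵢ(Kᵢ−1)/(1+β(Kᵢ−1)) = 0.
Feasibility: ΣzᵢKᵢ = 1.290, Σzᵢ/Kᵢ = 1.265 — both > 1, two phases present.
Newton–Raphson from β = 0.5:
  β = 0.500: g = -0.0101, g' = -0.434 → β = 0.477
Converged at β = 0.477.
Compositions from xᵢ = zᵢ/(1+β(Kᵢ−1)), yᵢ = Kᵢxᵢ:
  A: x = 0.099, y = 0.311
  B: x = 0.180, y = 0.205
  C: x = 0.275, y = 0.296
  D: x = 0.447, y = 0.188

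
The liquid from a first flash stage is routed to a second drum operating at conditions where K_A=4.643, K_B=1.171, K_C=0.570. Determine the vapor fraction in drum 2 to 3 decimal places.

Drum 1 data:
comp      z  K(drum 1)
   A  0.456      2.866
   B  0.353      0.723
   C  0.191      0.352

V/F (drum 2) = 0.820

Drum 1:
Iterate (Newton) starting at ψ₁ = 0.49:
  ψ₁ = 0.490: g = 0.1500, g' = -0.642 → ψ₁ = 0.724
  ψ₁ = 0.724: g = 0.0066, g' = -0.614 → ψ₁ = 0.735
Converged at ψ₁ = 0.735.
Drum-1 compositions:
  A: x = 0.192, y = 0.551
  B: x = 0.443, y = 0.320
  C: x = 0.364, y = 0.128
Drum-2 feed = drum-1 liquid: z₂ = (0.1924, 0.4432, 0.3645).
Drum 2:
Let ψ₂ = V/F and solve Σ zᵢ(Kᵢ−1)/(1+ψ₂(Kᵢ−1)) = 0.
Feasibility: ΣzᵢKᵢ = 1.620, Σzᵢ/Kᵢ = 1.059 — both > 1, two phases present.
Iterate (Newton) starting at ψ₂ = 0.5:
  ψ₂ = 0.500: g = 0.1185, g' = -0.441 → ψ₂ = 0.769
  ψ₂ = 0.769: g = 0.0172, g' = -0.337 → ψ₂ = 0.820
Converged at ψ₂ = 0.820.
  A: x = 0.048, y = 0.224
  B: x = 0.389, y = 0.455
  C: x = 0.563, y = 0.321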